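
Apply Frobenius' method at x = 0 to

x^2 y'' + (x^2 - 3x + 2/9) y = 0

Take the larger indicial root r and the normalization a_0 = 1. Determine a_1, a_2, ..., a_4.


Write in Frobenius form y'' + (p(x)/x) y' + (q(x)/x^2) y = 0:
  p(x) = 0,  q(x) = x^2 - 3x + 2/9.
Indicial equation: r(r-1) + (0) r + (2/9) = 0 -> roots r_1 = 2/3, r_2 = 1/3.
Take r = r_1 = 2/3. Let y(x) = x^r sum_{n>=0} a_n x^n with a_0 = 1.
Substitute y = x^r sum a_n x^n and match x^{r+n}. The recurrence is
  D(n) a_n - 3 a_{n-1} + 1 a_{n-2} = 0,  where D(n) = (r+n)(r+n-1) + (0)(r+n) + (2/9).
  a_n = [3 a_{n-1} - 1 a_{n-2}] / D(n).
Since the indicial polynomial factors as (r - r_1)(r - r_2), D(n) = (r_1 + n - r_1)(r_1 + n - r_2) = n(n + 1/3).
Evaluating step by step (a_0 = 1):
  n = 1: D(1) = 1(1 + 1/3) = 4/3; numerator = 3(1) = 3; a_1 = (3)/(4/3) = 9/4
  n = 2: D(2) = 2(2 + 1/3) = 14/3; numerator = 3(9/4) - 1(1) = 23/4; a_2 = (23/4)/(14/3) = 69/56
  n = 3: D(3) = 3(3 + 1/3) = 10; numerator = 3(69/56) - 1(9/4) = 81/56; a_3 = (81/56)/(10) = 81/560
  n = 4: D(4) = 4(4 + 1/3) = 52/3; numerator = 3(81/560) - 1(69/56) = -447/560; a_4 = (-447/560)/(52/3) = -1341/29120

r = 2/3; a_0 = 1; a_1 = 9/4; a_2 = 69/56; a_3 = 81/560; a_4 = -1341/29120


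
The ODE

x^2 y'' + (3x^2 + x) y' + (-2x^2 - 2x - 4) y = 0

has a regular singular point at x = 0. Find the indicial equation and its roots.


Divide by x^2 to reach normal form y'' + P_1(x) y' + P_2(x) y = 0 with P_1(x) = 3 + 1/x and P_2(x) = -2 - 2/x - 4/x^2.
x = 0 is a singular point because the y'-coefficient 3 + 1/x has a pole at x = 0 and the y-coefficient -2 - 2/x - 4/x^2 has a pole at x = 0.
It is a regular singular point because x P_1(x) = p(x) = 3x + 1 and x^2 P_2(x) = q(x) = -2x^2 - 2x - 4 are polynomials, hence analytic at x = 0.
p(0) = 1,  q(0) = -4.
Indicial equation: r(r-1) + p(0) r + q(0) = 0, i.e. r^2 + (p(0) - 1) r + q(0) = 0, i.e. r^2 - 4 = 0.
Discriminant: (0)^2 - 4(-4) = 16, so r = (0 ± 4)/2.
Solving: r_1 = 2, r_2 = -2.

indicial: r^2 - 4 = 0; roots r_1 = 2, r_2 = -2


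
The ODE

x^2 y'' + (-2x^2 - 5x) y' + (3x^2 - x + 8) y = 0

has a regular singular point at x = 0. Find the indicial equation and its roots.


Divide by x^2 to reach normal form y'' + P_1(x) y' + P_2(x) y = 0 with P_1(x) = -2 - 5/x and P_2(x) = 3 - 1/x + 8/x^2.
x = 0 is a singular point because the y'-coefficient -2 - 5/x has a pole at x = 0 and the y-coefficient 3 - 1/x + 8/x^2 has a pole at x = 0.
It is a regular singular point because x P_1(x) = p(x) = -2x - 5 and x^2 P_2(x) = q(x) = 3x^2 - x + 8 are polynomials, hence analytic at x = 0.
p(0) = -5,  q(0) = 8.
Indicial equation: r(r-1) + p(0) r + q(0) = 0, i.e. r^2 + (p(0) - 1) r + q(0) = 0, i.e. r^2 - 6 r + 8 = 0.
Discriminant: (-6)^2 - 4(8) = 4, so r = (6 ± 2)/2.
Solving: r_1 = 4, r_2 = 2.

indicial: r^2 - 6 r + 8 = 0; roots r_1 = 4, r_2 = 2


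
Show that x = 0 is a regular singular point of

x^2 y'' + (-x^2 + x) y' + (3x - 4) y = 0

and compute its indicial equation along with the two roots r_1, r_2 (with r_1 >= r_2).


Divide by x^2 to reach normal form y'' + P_1(x) y' + P_2(x) y = 0 with P_1(x) = -1 + 1/x and P_2(x) = 3/x - 4/x^2.
x = 0 is a singular point because the y'-coefficient -1 + 1/x has a pole at x = 0 and the y-coefficient 3/x - 4/x^2 has a pole at x = 0.
It is a regular singular point because x P_1(x) = p(x) = 1 - x and x^2 P_2(x) = q(x) = 3x - 4 are polynomials, hence analytic at x = 0.
p(0) = 1,  q(0) = -4.
Indicial equation: r(r-1) + p(0) r + q(0) = 0, i.e. r^2 + (p(0) - 1) r + q(0) = 0, i.e. r^2 - 4 = 0.
Discriminant: (0)^2 - 4(-4) = 16, so r = (0 ± 4)/2.
Solving: r_1 = 2, r_2 = -2.

indicial: r^2 - 4 = 0; roots r_1 = 2, r_2 = -2


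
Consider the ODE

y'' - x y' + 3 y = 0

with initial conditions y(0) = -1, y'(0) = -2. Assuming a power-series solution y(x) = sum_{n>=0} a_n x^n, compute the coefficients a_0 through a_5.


Ansatz: y(x) = sum_{n>=0} a_n x^n, so y'(x) = sum_{n>=1} n a_n x^(n-1) and y''(x) = sum_{n>=2} n(n-1) a_n x^(n-2).
Substitute into P(x) y'' + Q(x) y' + R(x) y = 0 with P(x) = 1, Q(x) = -x, R(x) = 3, and match powers of x.
Initial conditions: a_0 = -1, a_1 = -2.
Setting the coefficient of each power of x to zero and solving order by order (substituting the coefficients already found):
  x^0: 2 a_2 + 3 a_0 = 0  ->  2 a_2 = -3 a_0 = 3  ->  a_2 = 3/2
  x^1: 6 a_3 + 2 a_1 = 0  ->  6 a_3 = -2 a_1 = 4  ->  a_3 = 2/3
  x^2: 12 a_4 + a_2 = 0  ->  12 a_4 = -a_2 = -3/2  ->  a_4 = -1/8
  x^3: 20 a_5 = 0  ->  a_5 = 0
Truncated series: y(x) = -1 - 2 x + (3/2) x^2 + (2/3) x^3 - (1/8) x^4 + O(x^6).

a_0 = -1; a_1 = -2; a_2 = 3/2; a_3 = 2/3; a_4 = -1/8; a_5 = 0


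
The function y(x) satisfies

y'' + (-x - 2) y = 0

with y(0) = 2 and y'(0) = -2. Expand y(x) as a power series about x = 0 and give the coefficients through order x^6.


Ansatz: y(x) = sum_{n>=0} a_n x^n, so y'(x) = sum_{n>=1} n a_n x^(n-1) and y''(x) = sum_{n>=2} n(n-1) a_n x^(n-2).
Substitute into P(x) y'' + Q(x) y' + R(x) y = 0 with P(x) = 1, Q(x) = 0, R(x) = -x - 2, and match powers of x.
Initial conditions: a_0 = 2, a_1 = -2.
Setting the coefficient of each power of x to zero and solving order by order (substituting the coefficients already found):
  x^0: 2 a_2 - 2 a_0 = 0  ->  2 a_2 = 2 a_0 = 4  ->  a_2 = 2
  x^1: 6 a_3 - 2 a_1 - a_0 = 0  ->  6 a_3 = 2 a_1 + a_0 = -2  ->  a_3 = -1/3
  x^2: 12 a_4 - 2 a_2 - a_1 = 0  ->  12 a_4 = 2 a_2 + a_1 = 2  ->  a_4 = 1/6
  x^3: 20 a_5 - 2 a_3 - a_2 = 0  ->  20 a_5 = 2 a_3 + a_2 = 4/3  ->  a_5 = 1/15
  x^4: 30 a_6 - 2 a_4 - a_3 = 0  ->  30 a_6 = 2 a_4 + a_3 = 0  ->  a_6 = 0
Truncated series: y(x) = 2 - 2 x + 2 x^2 - (1/3) x^3 + (1/6) x^4 + (1/15) x^5 + O(x^7).

a_0 = 2; a_1 = -2; a_2 = 2; a_3 = -1/3; a_4 = 1/6; a_5 = 1/15; a_6 = 0


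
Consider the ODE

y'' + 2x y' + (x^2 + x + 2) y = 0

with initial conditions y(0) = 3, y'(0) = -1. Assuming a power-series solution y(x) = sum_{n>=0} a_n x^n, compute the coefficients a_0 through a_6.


Ansatz: y(x) = sum_{n>=0} a_n x^n, so y'(x) = sum_{n>=1} n a_n x^(n-1) and y''(x) = sum_{n>=2} n(n-1) a_n x^(n-2).
Substitute into P(x) y'' + Q(x) y' + R(x) y = 0 with P(x) = 1, Q(x) = 2x, R(x) = x^2 + x + 2, and match powers of x.
Initial conditions: a_0 = 3, a_1 = -1.
Setting the coefficient of each power of x to zero and solving order by order (substituting the coefficients already found):
  x^0: 2 a_2 + 2 a_0 = 0  ->  2 a_2 = -2 a_0 = -6  ->  a_2 = -3
  x^1: 6 a_3 + 4 a_1 + a_0 = 0  ->  6 a_3 = -4 a_1 - a_0 = 1  ->  a_3 = 1/6
  x^2: 12 a_4 + 6 a_2 + a_1 + a_0 = 0  ->  12 a_4 = -6 a_2 - a_1 - a_0 = 16  ->  a_4 = 4/3
  x^3: 20 a_5 + 8 a_3 + a_2 + a_1 = 0  ->  20 a_5 = -8 a_3 - a_2 - a_1 = 8/3  ->  a_5 = 2/15
  x^4: 30 a_6 + 10 a_4 + a_3 + a_2 = 0  ->  30 a_6 = -10 a_4 - a_3 - a_2 = -21/2  ->  a_6 = -7/20
Truncated series: y(x) = 3 - x - 3 x^2 + (1/6) x^3 + (4/3) x^4 + (2/15) x^5 - (7/20) x^6 + O(x^7).

a_0 = 3; a_1 = -1; a_2 = -3; a_3 = 1/6; a_4 = 4/3; a_5 = 2/15; a_6 = -7/20


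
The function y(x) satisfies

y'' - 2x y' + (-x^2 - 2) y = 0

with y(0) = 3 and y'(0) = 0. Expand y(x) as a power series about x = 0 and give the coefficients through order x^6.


Ansatz: y(x) = sum_{n>=0} a_n x^n, so y'(x) = sum_{n>=1} n a_n x^(n-1) and y''(x) = sum_{n>=2} n(n-1) a_n x^(n-2).
Substitute into P(x) y'' + Q(x) y' + R(x) y = 0 with P(x) = 1, Q(x) = -2x, R(x) = -x^2 - 2, and match powers of x.
Initial conditions: a_0 = 3, a_1 = 0.
Setting the coefficient of each power of x to zero and solving order by order (substituting the coefficients already found):
  x^0: 2 a_2 - 2 a_0 = 0  ->  2 a_2 = 2 a_0 = 6  ->  a_2 = 3
  x^1: 6 a_3 - 4 a_1 = 0  ->  6 a_3 = 4 a_1 = 0  ->  a_3 = 0
  x^2: 12 a_4 - 6 a_2 - a_0 = 0  ->  12 a_4 = 6 a_2 + a_0 = 21  ->  a_4 = 7/4
  x^3: 20 a_5 - 8 a_3 - a_1 = 0  ->  20 a_5 = 8 a_3 + a_1 = 0  ->  a_5 = 0
  x^4: 30 a_6 - 10 a_4 - a_2 = 0  ->  30 a_6 = 10 a_4 + a_2 = 41/2  ->  a_6 = 41/60
Truncated series: y(x) = 3 + 3 x^2 + (7/4) x^4 + (41/60) x^6 + O(x^7).

a_0 = 3; a_1 = 0; a_2 = 3; a_3 = 0; a_4 = 7/4; a_5 = 0; a_6 = 41/60


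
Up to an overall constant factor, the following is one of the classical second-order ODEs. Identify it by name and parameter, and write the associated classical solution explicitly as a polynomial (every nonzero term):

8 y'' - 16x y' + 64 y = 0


All three coefficients share the factor 8; dividing through by 8 gives  y'' - 2x y' + 8 y = 0.
This matches the Hermite equation y'' - 2x y' + 2n y = 0 with 2n = 8, so n = 4; the polynomial solution is H_4(x).
With y = sum_k a_k x^k, matching x^k gives (k+2)(k+1) a_{k+2} = 2(k - n) a_k = 2(k - 4) a_k. The right side vanishes at k = 4, so the series with the parity of 4 terminates at degree 4.
Standard normalization: leading coefficient of H_n is 2^n, so a_4 = 2^4 = 16. Work downward with a_k = (k+1)(k+2) a_{k+2} / (2(k - n)):
  a_2 = (3)(4)(16) / (2(2 - 4)) = 192/(-4) = -48
  a_0 = (1)(2)(-48) / (2(0 - 4)) = -96/(-8) = 12
Hence H_4(x) = 16 x^4 - 48 x^2 + 12.

H_4(x); series = 16 x^4 - 48 x^2 + 12


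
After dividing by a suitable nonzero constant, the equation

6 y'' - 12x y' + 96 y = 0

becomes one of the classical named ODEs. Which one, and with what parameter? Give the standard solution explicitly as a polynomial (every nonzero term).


All three coefficients share the factor 6; dividing through by 6 gives  y'' - 2x y' + 16 y = 0.
This matches the Hermite equation y'' - 2x y' + 2n y = 0 with 2n = 16, so n = 8; the polynomial solution is H_8(x).
With y = sum_k a_k x^k, matching x^k gives (k+2)(k+1) a_{k+2} = 2(k - n) a_k = 2(k - 8) a_k. The right side vanishes at k = 8, so the series with the parity of 8 terminates at degree 8.
Standard normalization: leading coefficient of H_n is 2^n, so a_8 = 2^8 = 256. Work downward with a_k = (k+1)(k+2) a_{k+2} / (2(k - n)):
  a_6 = (7)(8)(256) / (2(6 - 8)) = 14336/(-4) = -3584
  a_4 = (5)(6)(-3584) / (2(4 - 8)) = -107520/(-8) = 13440
  a_2 = (3)(4)(13440) / (2(2 - 8)) = 161280/(-12) = -13440
  a_0 = (1)(2)(-13440) / (2(0 - 8)) = -26880/(-16) = 1680
Hence H_8(x) = 256 x^8 - 3584 x^6 + 13440 x^4 - 13440 x^2 + 1680.

H_8(x); series = 256 x^8 - 3584 x^6 + 13440 x^4 - 13440 x^2 + 1680


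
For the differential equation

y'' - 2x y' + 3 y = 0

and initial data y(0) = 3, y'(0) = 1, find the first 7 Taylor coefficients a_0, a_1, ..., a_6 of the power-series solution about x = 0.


Ansatz: y(x) = sum_{n>=0} a_n x^n, so y'(x) = sum_{n>=1} n a_n x^(n-1) and y''(x) = sum_{n>=2} n(n-1) a_n x^(n-2).
Substitute into P(x) y'' + Q(x) y' + R(x) y = 0 with P(x) = 1, Q(x) = -2x, R(x) = 3, and match powers of x.
Initial conditions: a_0 = 3, a_1 = 1.
Setting the coefficient of each power of x to zero and solving order by order (substituting the coefficients already found):
  x^0: 2 a_2 + 3 a_0 = 0  ->  2 a_2 = -3 a_0 = -9  ->  a_2 = -9/2
  x^1: 6 a_3 + a_1 = 0  ->  6 a_3 = -a_1 = -1  ->  a_3 = -1/6
  x^2: 12 a_4 - a_2 = 0  ->  12 a_4 = a_2 = -9/2  ->  a_4 = -3/8
  x^3: 20 a_5 - 3 a_3 = 0  ->  20 a_5 = 3 a_3 = -1/2  ->  a_5 = -1/40
  x^4: 30 a_6 - 5 a_4 = 0  ->  30 a_6 = 5 a_4 = -15/8  ->  a_6 = -1/16
Truncated series: y(x) = 3 + x - (9/2) x^2 - (1/6) x^3 - (3/8) x^4 - (1/40) x^5 - (1/16) x^6 + O(x^7).

a_0 = 3; a_1 = 1; a_2 = -9/2; a_3 = -1/6; a_4 = -3/8; a_5 = -1/40; a_6 = -1/16


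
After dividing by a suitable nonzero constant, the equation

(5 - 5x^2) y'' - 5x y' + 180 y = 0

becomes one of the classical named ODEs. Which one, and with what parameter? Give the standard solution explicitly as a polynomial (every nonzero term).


All three coefficients share the factor 5; dividing through by 5 gives  (1 - x^2) y'' - x y' + 36 y = 0.
This matches the Chebyshev equation (1 - x^2) y'' - x y' + n^2 y = 0 (note the -x y' term, not -2x y') with n^2 = 36, so n = 6; the polynomial solution is T_6(x).
With y = sum_k a_k x^k, matching x^k gives (k+2)(k+1) a_{k+2} = (k^2 - n^2) a_k = (k - 6)(k + 6) a_k. The right side vanishes at k = 6, so the series with the parity of 6 terminates at degree 6.
Standard normalization: leading coefficient of T_n is 2^(n-1), so a_6 = 2^5 = 32. Work downward with a_k = (k+1)(k+2) a_{k+2} / ((k - 6)(k + 6)):
  a_4 = (5)(6)(32) / ((4 - 6)(4 + 6)) = 960/(-20) = -48
  a_2 = (3)(4)(-48) / ((2 - 6)(2 + 6)) = -576/(-32) = 18
  a_0 = (1)(2)(18) / ((0 - 6)(0 + 6)) = 36/(-36) = -1
Hence T_6(x) = 32 x^6 - 48 x^4 + 18 x^2 - 1.

T_6(x); series = 32 x^6 - 48 x^4 + 18 x^2 - 1


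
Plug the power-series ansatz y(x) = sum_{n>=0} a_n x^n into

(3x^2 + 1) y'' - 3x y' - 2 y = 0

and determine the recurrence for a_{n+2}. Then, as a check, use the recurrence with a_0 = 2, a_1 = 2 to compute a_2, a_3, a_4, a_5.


Substitute y = sum_n a_n x^n.
(1 + 3 x^2) y'' contributes (n+2)(n+1) a_{n+2} + 3 n(n-1) a_n at x^n.
-3 x y'(x) contributes -3 n a_n at x^n.
-2 y(x) contributes -2 a_n at x^n.
Matching x^n: (n+2)(n+1) a_{n+2} + (3 n(n-1) - 3 n - 2) a_n = 0.
Thus a_{n+2} = (-3 n(n-1) + 3 n + 2) / ((n+1)(n+2)) * a_n.

Check with a_0 = 2, a_1 = 2 (apply the recurrence for n = 0, 1, 2, 3): a_0 = 2, a_1 = 2, a_2 = 2, a_3 = 5/3, a_4 = 1/3, a_5 = -7/12.

a_(n+2) = (-3 n(n-1) + 3 n + 2) / ((n+1)(n+2)) * a_n; check: a_0 = 2, a_1 = 2, a_2 = 2, a_3 = 5/3, a_4 = 1/3, a_5 = -7/12


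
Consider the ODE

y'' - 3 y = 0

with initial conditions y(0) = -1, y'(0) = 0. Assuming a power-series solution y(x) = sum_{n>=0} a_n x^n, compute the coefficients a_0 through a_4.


Ansatz: y(x) = sum_{n>=0} a_n x^n, so y'(x) = sum_{n>=1} n a_n x^(n-1) and y''(x) = sum_{n>=2} n(n-1) a_n x^(n-2).
Substitute into P(x) y'' + Q(x) y' + R(x) y = 0 with P(x) = 1, Q(x) = 0, R(x) = -3, and match powers of x.
Initial conditions: a_0 = -1, a_1 = 0.
Setting the coefficient of each power of x to zero and solving order by order (substituting the coefficients already found):
  x^0: 2 a_2 - 3 a_0 = 0  ->  2 a_2 = 3 a_0 = -3  ->  a_2 = -3/2
  x^1: 6 a_3 - 3 a_1 = 0  ->  6 a_3 = 3 a_1 = 0  ->  a_3 = 0
  x^2: 12 a_4 - 3 a_2 = 0  ->  12 a_4 = 3 a_2 = -9/2  ->  a_4 = -3/8
Truncated series: y(x) = -1 - (3/2) x^2 - (3/8) x^4 + O(x^5).

a_0 = -1; a_1 = 0; a_2 = -3/2; a_3 = 0; a_4 = -3/8


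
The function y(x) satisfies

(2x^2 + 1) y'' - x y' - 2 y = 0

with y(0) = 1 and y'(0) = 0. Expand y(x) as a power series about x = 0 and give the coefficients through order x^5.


Ansatz: y(x) = sum_{n>=0} a_n x^n, so y'(x) = sum_{n>=1} n a_n x^(n-1) and y''(x) = sum_{n>=2} n(n-1) a_n x^(n-2).
Substitute into P(x) y'' + Q(x) y' + R(x) y = 0 with P(x) = 2x^2 + 1, Q(x) = -x, R(x) = -2, and match powers of x.
Initial conditions: a_0 = 1, a_1 = 0.
Setting the coefficient of each power of x to zero and solving order by order (substituting the coefficients already found):
  x^0: 2 a_2 - 2 a_0 = 0  ->  2 a_2 = 2 a_0 = 2  ->  a_2 = 1
  x^1: 6 a_3 - 3 a_1 = 0  ->  6 a_3 = 3 a_1 = 0  ->  a_3 = 0
  x^2: 12 a_4 = 0  ->  a_4 = 0
  x^3: 20 a_5 + 7 a_3 = 0  ->  20 a_5 = -7 a_3 = 0  ->  a_5 = 0
Truncated series: y(x) = 1 + x^2 + O(x^6).

a_0 = 1; a_1 = 0; a_2 = 1; a_3 = 0; a_4 = 0; a_5 = 0


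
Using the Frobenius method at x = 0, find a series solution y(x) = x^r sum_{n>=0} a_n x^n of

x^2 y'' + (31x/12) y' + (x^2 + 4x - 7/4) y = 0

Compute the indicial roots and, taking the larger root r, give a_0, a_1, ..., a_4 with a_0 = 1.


Write in Frobenius form y'' + (p(x)/x) y' + (q(x)/x^2) y = 0:
  p(x) = 31/12,  q(x) = x^2 + 4x - 7/4.
Indicial equation: r(r-1) + (31/12) r + (-7/4) = 0 -> roots r_1 = 3/4, r_2 = -7/3.
Take r = r_1 = 3/4. Let y(x) = x^r sum_{n>=0} a_n x^n with a_0 = 1.
Substitute y = x^r sum a_n x^n and match x^{r+n}. The recurrence is
  D(n) a_n + 4 a_{n-1} + 1 a_{n-2} = 0,  where D(n) = (r+n)(r+n-1) + (31/12)(r+n) + (-7/4).
  a_n = [-4 a_{n-1} - 1 a_{n-2}] / D(n).
Since the indicial polynomial factors as (r - r_1)(r - r_2), D(n) = (r_1 + n - r_1)(r_1 + n - r_2) = n(n + 37/12).
Evaluating step by step (a_0 = 1):
  n = 1: D(1) = 1(1 + 37/12) = 49/12; numerator = -4(1) = -4; a_1 = (-4)/(49/12) = -48/49
  n = 2: D(2) = 2(2 + 37/12) = 61/6; numerator = -4(-48/49) - 1(1) = 143/49; a_2 = (143/49)/(61/6) = 858/2989
  n = 3: D(3) = 3(3 + 37/12) = 73/4; numerator = -4(858/2989) - 1(-48/49) = -72/427; a_3 = (-72/427)/(73/4) = -288/31171
  n = 4: D(4) = 4(4 + 37/12) = 85/3; numerator = -4(-288/31171) - 1(858/2989) = -54570/218197; a_4 = (-54570/218197)/(85/3) = -1926/218197

r = 3/4; a_0 = 1; a_1 = -48/49; a_2 = 858/2989; a_3 = -288/31171; a_4 = -1926/218197


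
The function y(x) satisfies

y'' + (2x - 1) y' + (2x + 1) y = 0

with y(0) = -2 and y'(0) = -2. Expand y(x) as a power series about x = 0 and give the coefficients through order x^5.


Ansatz: y(x) = sum_{n>=0} a_n x^n, so y'(x) = sum_{n>=1} n a_n x^(n-1) and y''(x) = sum_{n>=2} n(n-1) a_n x^(n-2).
Substitute into P(x) y'' + Q(x) y' + R(x) y = 0 with P(x) = 1, Q(x) = 2x - 1, R(x) = 2x + 1, and match powers of x.
Initial conditions: a_0 = -2, a_1 = -2.
Setting the coefficient of each power of x to zero and solving order by order (substituting the coefficients already found):
  x^0: 2 a_2 - a_1 + a_0 = 0  ->  2 a_2 = a_1 - a_0 = 0  ->  a_2 = 0
  x^1: 6 a_3 - 2 a_2 + 3 a_1 + 2 a_0 = 0  ->  6 a_3 = 2 a_2 - 3 a_1 - 2 a_0 = 10  ->  a_3 = 5/3
  x^2: 12 a_4 - 3 a_3 + 5 a_2 + 2 a_1 = 0  ->  12 a_4 = 3 a_3 - 5 a_2 - 2 a_1 = 9  ->  a_4 = 3/4
  x^3: 20 a_5 - 4 a_4 + 7 a_3 + 2 a_2 = 0  ->  20 a_5 = 4 a_4 - 7 a_3 - 2 a_2 = -26/3  ->  a_5 = -13/30
Truncated series: y(x) = -2 - 2 x + (5/3) x^3 + (3/4) x^4 - (13/30) x^5 + O(x^6).

a_0 = -2; a_1 = -2; a_2 = 0; a_3 = 5/3; a_4 = 3/4; a_5 = -13/30


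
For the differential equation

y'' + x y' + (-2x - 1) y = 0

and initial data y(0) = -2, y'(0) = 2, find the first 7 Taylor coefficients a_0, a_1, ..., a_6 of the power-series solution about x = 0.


Ansatz: y(x) = sum_{n>=0} a_n x^n, so y'(x) = sum_{n>=1} n a_n x^(n-1) and y''(x) = sum_{n>=2} n(n-1) a_n x^(n-2).
Substitute into P(x) y'' + Q(x) y' + R(x) y = 0 with P(x) = 1, Q(x) = x, R(x) = -2x - 1, and match powers of x.
Initial conditions: a_0 = -2, a_1 = 2.
Setting the coefficient of each power of x to zero and solving order by order (substituting the coefficients already found):
  x^0: 2 a_2 - a_0 = 0  ->  2 a_2 = a_0 = -2  ->  a_2 = -1
  x^1: 6 a_3 - 2 a_0 = 0  ->  6 a_3 = 2 a_0 = -4  ->  a_3 = -2/3
  x^2: 12 a_4 + a_2 - 2 a_1 = 0  ->  12 a_4 = -a_2 + 2 a_1 = 5  ->  a_4 = 5/12
  x^3: 20 a_5 + 2 a_3 - 2 a_2 = 0  ->  20 a_5 = -2 a_3 + 2 a_2 = -2/3  ->  a_5 = -1/30
  x^4: 30 a_6 + 3 a_4 - 2 a_3 = 0  ->  30 a_6 = -3 a_4 + 2 a_3 = -31/12  ->  a_6 = -31/360
Truncated series: y(x) = -2 + 2 x - x^2 - (2/3) x^3 + (5/12) x^4 - (1/30) x^5 - (31/360) x^6 + O(x^7).

a_0 = -2; a_1 = 2; a_2 = -1; a_3 = -2/3; a_4 = 5/12; a_5 = -1/30; a_6 = -31/360


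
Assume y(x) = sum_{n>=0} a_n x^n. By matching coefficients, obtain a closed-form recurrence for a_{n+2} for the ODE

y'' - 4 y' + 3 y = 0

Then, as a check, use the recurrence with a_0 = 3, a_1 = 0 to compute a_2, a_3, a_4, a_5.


Substitute y = sum_n a_n x^n.
y''(x) has coefficient (n+2)(n+1) a_{n+2} at x^n;
-4 y'(x) has coefficient -4 (n+1) a_{n+1} at x^n;
3 y(x) has coefficient 3 a_n at x^n.
Matching x^n: (n+2)(n+1) a_{n+2} - 4 (n+1) a_{n+1} + 3 a_n = 0.
Thus a_{n+2} = [4 (n+1) a_{n+1} - 3 a_n] / ((n+1)(n+2)).

Check with a_0 = 3, a_1 = 0 (apply the recurrence for n = 0, 1, 2, 3): a_0 = 3, a_1 = 0, a_2 = -9/2, a_3 = -6, a_4 = -39/8, a_5 = -3.

a_(n+2) = [4 (n+1) a_(n+1) - 3 a_n] / ((n+1)(n+2)); check: a_0 = 3, a_1 = 0, a_2 = -9/2, a_3 = -6, a_4 = -39/8, a_5 = -3


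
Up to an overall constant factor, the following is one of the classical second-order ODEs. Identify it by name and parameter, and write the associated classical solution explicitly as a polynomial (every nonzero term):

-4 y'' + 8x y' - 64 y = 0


All three coefficients share the factor -4; dividing through by -4 gives  y'' - 2x y' + 16 y = 0.
This matches the Hermite equation y'' - 2x y' + 2n y = 0 with 2n = 16, so n = 8; the polynomial solution is H_8(x).
With y = sum_k a_k x^k, matching x^k gives (k+2)(k+1) a_{k+2} = 2(k - n) a_k = 2(k - 8) a_k. The right side vanishes at k = 8, so the series with the parity of 8 terminates at degree 8.
Standard normalization: leading coefficient of H_n is 2^n, so a_8 = 2^8 = 256. Work downward with a_k = (k+1)(k+2) a_{k+2} / (2(k - n)):
  a_6 = (7)(8)(256) / (2(6 - 8)) = 14336/(-4) = -3584
  a_4 = (5)(6)(-3584) / (2(4 - 8)) = -107520/(-8) = 13440
  a_2 = (3)(4)(13440) / (2(2 - 8)) = 161280/(-12) = -13440
  a_0 = (1)(2)(-13440) / (2(0 - 8)) = -26880/(-16) = 1680
Hence H_8(x) = 256 x^8 - 3584 x^6 + 13440 x^4 - 13440 x^2 + 1680.

H_8(x); series = 256 x^8 - 3584 x^6 + 13440 x^4 - 13440 x^2 + 1680


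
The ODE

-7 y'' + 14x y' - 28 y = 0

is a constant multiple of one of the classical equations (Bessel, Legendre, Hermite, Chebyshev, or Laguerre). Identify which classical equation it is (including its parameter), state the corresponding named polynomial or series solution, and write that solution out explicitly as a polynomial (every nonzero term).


All three coefficients share the factor -7; dividing through by -7 gives  y'' - 2x y' + 4 y = 0.
This matches the Hermite equation y'' - 2x y' + 2n y = 0 with 2n = 4, so n = 2; the polynomial solution is H_2(x).
With y = sum_k a_k x^k, matching x^k gives (k+2)(k+1) a_{k+2} = 2(k - n) a_k = 2(k - 2) a_k. The right side vanishes at k = 2, so the series with the parity of 2 terminates at degree 2.
Standard normalization: leading coefficient of H_n is 2^n, so a_2 = 2^2 = 4. Work downward with a_k = (k+1)(k+2) a_{k+2} / (2(k - n)):
  a_0 = (1)(2)(4) / (2(0 - 2)) = 8/(-4) = -2
Hence H_2(x) = 4 x^2 - 2.

H_2(x); series = 4 x^2 - 2


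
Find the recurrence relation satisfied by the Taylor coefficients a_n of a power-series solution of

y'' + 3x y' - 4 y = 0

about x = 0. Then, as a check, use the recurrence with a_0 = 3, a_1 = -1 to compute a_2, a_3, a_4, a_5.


Substitute y = sum_n a_n x^n.
y''(x) has coefficient (n+2)(n+1) a_{n+2} at x^n;
3 x y'(x) has coefficient 3 n a_n at x^n (shift);
-4 y(x) has coefficient -4 a_n at x^n.
Matching x^n: (n+2)(n+1) a_{n+2} + (3n - 4) a_n = 0.
Thus a_{n+2} = (-3n + 4) / ((n+1)(n+2)) * a_n.

Check with a_0 = 3, a_1 = -1 (apply the recurrence for n = 0, 1, 2, 3): a_0 = 3, a_1 = -1, a_2 = 6, a_3 = -1/6, a_4 = -1, a_5 = 1/24.

a_(n+2) = (-3n + 4) / ((n+1)(n+2)) * a_n; check: a_0 = 3, a_1 = -1, a_2 = 6, a_3 = -1/6, a_4 = -1, a_5 = 1/24


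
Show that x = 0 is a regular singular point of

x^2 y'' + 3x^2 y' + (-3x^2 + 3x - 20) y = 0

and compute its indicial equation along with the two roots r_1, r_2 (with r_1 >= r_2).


Divide by x^2 to reach normal form y'' + P_1(x) y' + P_2(x) y = 0 with P_1(x) = 3 and P_2(x) = -3 + 3/x - 20/x^2.
x = 0 is a singular point because the y-coefficient -3 + 3/x - 20/x^2 has a pole at x = 0.
It is a regular singular point because x P_1(x) = p(x) = 3x and x^2 P_2(x) = q(x) = -3x^2 + 3x - 20 are polynomials, hence analytic at x = 0.
p(0) = 0,  q(0) = -20.
Indicial equation: r(r-1) + p(0) r + q(0) = 0, i.e. r^2 + (p(0) - 1) r + q(0) = 0, i.e. r^2 - 1 r - 20 = 0.
Discriminant: (-1)^2 - 4(-20) = 81, so r = (1 ± 9)/2.
Solving: r_1 = 5, r_2 = -4.

indicial: r^2 - 1 r - 20 = 0; roots r_1 = 5, r_2 = -4


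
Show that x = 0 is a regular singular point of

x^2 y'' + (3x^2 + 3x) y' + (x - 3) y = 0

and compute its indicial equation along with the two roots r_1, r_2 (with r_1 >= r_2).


Divide by x^2 to reach normal form y'' + P_1(x) y' + P_2(x) y = 0 with P_1(x) = 3 + 3/x and P_2(x) = 1/x - 3/x^2.
x = 0 is a singular point because the y'-coefficient 3 + 3/x has a pole at x = 0 and the y-coefficient 1/x - 3/x^2 has a pole at x = 0.
It is a regular singular point because x P_1(x) = p(x) = 3x + 3 and x^2 P_2(x) = q(x) = x - 3 are polynomials, hence analytic at x = 0.
p(0) = 3,  q(0) = -3.
Indicial equation: r(r-1) + p(0) r + q(0) = 0, i.e. r^2 + (p(0) - 1) r + q(0) = 0, i.e. r^2 + 2 r - 3 = 0.
Discriminant: (2)^2 - 4(-3) = 16, so r = (-2 ± 4)/2.
Solving: r_1 = 1, r_2 = -3.

indicial: r^2 + 2 r - 3 = 0; roots r_1 = 1, r_2 = -3


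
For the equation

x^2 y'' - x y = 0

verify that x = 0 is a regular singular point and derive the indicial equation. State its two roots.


Divide by x^2 to reach normal form y'' + P_1(x) y' + P_2(x) y = 0 with P_1(x) = 0 and P_2(x) = -1/x.
x = 0 is a singular point because the y-coefficient -1/x has a pole at x = 0.
It is a regular singular point because x P_1(x) = p(x) = 0 and x^2 P_2(x) = q(x) = -x are polynomials, hence analytic at x = 0.
p(0) = 0,  q(0) = 0.
Indicial equation: r(r-1) + p(0) r + q(0) = 0, i.e. r^2 + (p(0) - 1) r + q(0) = 0, i.e. r^2 - 1 r = 0.
Discriminant: (-1)^2 - 4(0) = 1, so r = (1 ± 1)/2.
Solving: r_1 = 1, r_2 = 0.

indicial: r^2 - 1 r = 0; roots r_1 = 1, r_2 = 0


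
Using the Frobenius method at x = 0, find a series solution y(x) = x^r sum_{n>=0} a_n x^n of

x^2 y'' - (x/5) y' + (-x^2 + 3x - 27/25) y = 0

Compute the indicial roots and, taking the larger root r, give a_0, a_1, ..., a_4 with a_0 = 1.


Write in Frobenius form y'' + (p(x)/x) y' + (q(x)/x^2) y = 0:
  p(x) = -1/5,  q(x) = -x^2 + 3x - 27/25.
Indicial equation: r(r-1) + (-1/5) r + (-27/25) = 0 -> roots r_1 = 9/5, r_2 = -3/5.
Take r = r_1 = 9/5. Let y(x) = x^r sum_{n>=0} a_n x^n with a_0 = 1.
Substitute y = x^r sum a_n x^n and match x^{r+n}. The recurrence is
  D(n) a_n + 3 a_{n-1} - 1 a_{n-2} = 0,  where D(n) = (r+n)(r+n-1) + (-1/5)(r+n) + (-27/25).
  a_n = [-3 a_{n-1} + 1 a_{n-2}] / D(n).
Since the indicial polynomial factors as (r - r_1)(r - r_2), D(n) = (r_1 + n - r_1)(r_1 + n - r_2) = n(n + 12/5).
Evaluating step by step (a_0 = 1):
  n = 1: D(1) = 1(1 + 12/5) = 17/5; numerator = -3(1) = -3; a_1 = (-3)/(17/5) = -15/17
  n = 2: D(2) = 2(2 + 12/5) = 44/5; numerator = -3(-15/17) + 1(1) = 62/17; a_2 = (62/17)/(44/5) = 155/374
  n = 3: D(3) = 3(3 + 12/5) = 81/5; numerator = -3(155/374) + 1(-15/17) = -795/374; a_3 = (-795/374)/(81/5) = -1325/10098
  n = 4: D(4) = 4(4 + 12/5) = 128/5; numerator = -3(-1325/10098) + 1(155/374) = 80/99; a_4 = (80/99)/(128/5) = 25/792

r = 9/5; a_0 = 1; a_1 = -15/17; a_2 = 155/374; a_3 = -1325/10098; a_4 = 25/792


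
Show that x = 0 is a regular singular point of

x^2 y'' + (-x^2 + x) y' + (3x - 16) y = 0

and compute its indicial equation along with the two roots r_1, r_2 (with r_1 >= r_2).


Divide by x^2 to reach normal form y'' + P_1(x) y' + P_2(x) y = 0 with P_1(x) = -1 + 1/x and P_2(x) = 3/x - 16/x^2.
x = 0 is a singular point because the y'-coefficient -1 + 1/x has a pole at x = 0 and the y-coefficient 3/x - 16/x^2 has a pole at x = 0.
It is a regular singular point because x P_1(x) = p(x) = 1 - x and x^2 P_2(x) = q(x) = 3x - 16 are polynomials, hence analytic at x = 0.
p(0) = 1,  q(0) = -16.
Indicial equation: r(r-1) + p(0) r + q(0) = 0, i.e. r^2 + (p(0) - 1) r + q(0) = 0, i.e. r^2 - 16 = 0.
Discriminant: (0)^2 - 4(-16) = 64, so r = (0 ± 8)/2.
Solving: r_1 = 4, r_2 = -4.

indicial: r^2 - 16 = 0; roots r_1 = 4, r_2 = -4


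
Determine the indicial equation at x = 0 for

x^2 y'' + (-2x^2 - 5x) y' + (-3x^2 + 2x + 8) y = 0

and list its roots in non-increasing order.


Divide by x^2 to reach normal form y'' + P_1(x) y' + P_2(x) y = 0 with P_1(x) = -2 - 5/x and P_2(x) = -3 + 2/x + 8/x^2.
x = 0 is a singular point because the y'-coefficient -2 - 5/x has a pole at x = 0 and the y-coefficient -3 + 2/x + 8/x^2 has a pole at x = 0.
It is a regular singular point because x P_1(x) = p(x) = -2x - 5 and x^2 P_2(x) = q(x) = -3x^2 + 2x + 8 are polynomials, hence analytic at x = 0.
p(0) = -5,  q(0) = 8.
Indicial equation: r(r-1) + p(0) r + q(0) = 0, i.e. r^2 + (p(0) - 1) r + q(0) = 0, i.e. r^2 - 6 r + 8 = 0.
Discriminant: (-6)^2 - 4(8) = 4, so r = (6 ± 2)/2.
Solving: r_1 = 4, r_2 = 2.

indicial: r^2 - 6 r + 8 = 0; roots r_1 = 4, r_2 = 2


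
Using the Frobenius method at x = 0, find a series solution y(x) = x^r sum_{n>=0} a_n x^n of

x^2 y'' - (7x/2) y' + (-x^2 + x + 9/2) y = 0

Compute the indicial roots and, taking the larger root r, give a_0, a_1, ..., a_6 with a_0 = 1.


Write in Frobenius form y'' + (p(x)/x) y' + (q(x)/x^2) y = 0:
  p(x) = -7/2,  q(x) = -x^2 + x + 9/2.
Indicial equation: r(r-1) + (-7/2) r + (9/2) = 0 -> roots r_1 = 3, r_2 = 3/2.
Take r = r_1 = 3. Let y(x) = x^r sum_{n>=0} a_n x^n with a_0 = 1.
Substitute y = x^r sum a_n x^n and match x^{r+n}. The recurrence is
  D(n) a_n + 1 a_{n-1} - 1 a_{n-2} = 0,  where D(n) = (r+n)(r+n-1) + (-7/2)(r+n) + (9/2).
  a_n = [-1 a_{n-1} + 1 a_{n-2}] / D(n).
Since the indicial polynomial factors as (r - r_1)(r - r_2), D(n) = (r_1 + n - r_1)(r_1 + n - r_2) = n(n + 3/2).
Evaluating step by step (a_0 = 1):
  n = 1: D(1) = 1(1 + 3/2) = 5/2; numerator = -1(1) = -1; a_1 = (-1)/(5/2) = -2/5
  n = 2: D(2) = 2(2 + 3/2) = 7; numerator = -1(-2/5) + 1(1) = 7/5; a_2 = (7/5)/(7) = 1/5
  n = 3: D(3) = 3(3 + 3/2) = 27/2; numerator = -1(1/5) + 1(-2/5) = -3/5; a_3 = (-3/5)/(27/2) = -2/45
  n = 4: D(4) = 4(4 + 3/2) = 22; numerator = -1(-2/45) + 1(1/5) = 11/45; a_4 = (11/45)/(22) = 1/90
  n = 5: D(5) = 5(5 + 3/2) = 65/2; numerator = -1(1/90) + 1(-2/45) = -1/18; a_5 = (-1/18)/(65/2) = -1/585
  n = 6: D(6) = 6(6 + 3/2) = 45; numerator = -1(-1/585) + 1(1/90) = 1/78; a_6 = (1/78)/(45) = 1/3510

r = 3; a_0 = 1; a_1 = -2/5; a_2 = 1/5; a_3 = -2/45; a_4 = 1/90; a_5 = -1/585; a_6 = 1/3510


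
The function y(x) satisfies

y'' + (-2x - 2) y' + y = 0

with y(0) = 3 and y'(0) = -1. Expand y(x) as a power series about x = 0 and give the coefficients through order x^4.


Ansatz: y(x) = sum_{n>=0} a_n x^n, so y'(x) = sum_{n>=1} n a_n x^(n-1) and y''(x) = sum_{n>=2} n(n-1) a_n x^(n-2).
Substitute into P(x) y'' + Q(x) y' + R(x) y = 0 with P(x) = 1, Q(x) = -2x - 2, R(x) = 1, and match powers of x.
Initial conditions: a_0 = 3, a_1 = -1.
Setting the coefficient of each power of x to zero and solving order by order (substituting the coefficients already found):
  x^0: 2 a_2 - 2 a_1 + a_0 = 0  ->  2 a_2 = 2 a_1 - a_0 = -5  ->  a_2 = -5/2
  x^1: 6 a_3 - 4 a_2 - a_1 = 0  ->  6 a_3 = 4 a_2 + a_1 = -11  ->  a_3 = -11/6
  x^2: 12 a_4 - 6 a_3 - 3 a_2 = 0  ->  12 a_4 = 6 a_3 + 3 a_2 = -37/2  ->  a_4 = -37/24
Truncated series: y(x) = 3 - x - (5/2) x^2 - (11/6) x^3 - (37/24) x^4 + O(x^5).

a_0 = 3; a_1 = -1; a_2 = -5/2; a_3 = -11/6; a_4 = -37/24


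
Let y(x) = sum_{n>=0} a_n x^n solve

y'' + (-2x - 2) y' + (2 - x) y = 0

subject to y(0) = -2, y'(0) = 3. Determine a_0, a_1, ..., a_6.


Ansatz: y(x) = sum_{n>=0} a_n x^n, so y'(x) = sum_{n>=1} n a_n x^(n-1) and y''(x) = sum_{n>=2} n(n-1) a_n x^(n-2).
Substitute into P(x) y'' + Q(x) y' + R(x) y = 0 with P(x) = 1, Q(x) = -2x - 2, R(x) = 2 - x, and match powers of x.
Initial conditions: a_0 = -2, a_1 = 3.
Setting the coefficient of each power of x to zero and solving order by order (substituting the coefficients already found):
  x^0: 2 a_2 - 2 a_1 + 2 a_0 = 0  ->  2 a_2 = 2 a_1 - 2 a_0 = 10  ->  a_2 = 5
  x^1: 6 a_3 - 4 a_2 - a_0 = 0  ->  6 a_3 = 4 a_2 + a_0 = 18  ->  a_3 = 3
  x^2: 12 a_4 - 6 a_3 - 2 a_2 - a_1 = 0  ->  12 a_4 = 6 a_3 + 2 a_2 + a_1 = 31  ->  a_4 = 31/12
  x^3: 20 a_5 - 8 a_4 - 4 a_3 - a_2 = 0  ->  20 a_5 = 8 a_4 + 4 a_3 + a_2 = 113/3  ->  a_5 = 113/60
  x^4: 30 a_6 - 10 a_5 - 6 a_4 - a_3 = 0  ->  30 a_6 = 10 a_5 + 6 a_4 + a_3 = 112/3  ->  a_6 = 56/45
Truncated series: y(x) = -2 + 3 x + 5 x^2 + 3 x^3 + (31/12) x^4 + (113/60) x^5 + (56/45) x^6 + O(x^7).

a_0 = -2; a_1 = 3; a_2 = 5; a_3 = 3; a_4 = 31/12; a_5 = 113/60; a_6 = 56/45


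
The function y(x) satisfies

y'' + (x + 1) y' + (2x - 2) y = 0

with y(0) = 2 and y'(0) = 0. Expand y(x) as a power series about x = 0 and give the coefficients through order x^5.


Ansatz: y(x) = sum_{n>=0} a_n x^n, so y'(x) = sum_{n>=1} n a_n x^(n-1) and y''(x) = sum_{n>=2} n(n-1) a_n x^(n-2).
Substitute into P(x) y'' + Q(x) y' + R(x) y = 0 with P(x) = 1, Q(x) = x + 1, R(x) = 2x - 2, and match powers of x.
Initial conditions: a_0 = 2, a_1 = 0.
Setting the coefficient of each power of x to zero and solving order by order (substituting the coefficients already found):
  x^0: 2 a_2 + a_1 - 2 a_0 = 0  ->  2 a_2 = -a_1 + 2 a_0 = 4  ->  a_2 = 2
  x^1: 6 a_3 + 2 a_2 - a_1 + 2 a_0 = 0  ->  6 a_3 = -2 a_2 + a_1 - 2 a_0 = -8  ->  a_3 = -4/3
  x^2: 12 a_4 + 3 a_3 + 2 a_1 = 0  ->  12 a_4 = -3 a_3 - 2 a_1 = 4  ->  a_4 = 1/3
  x^3: 20 a_5 + 4 a_4 + a_3 + 2 a_2 = 0  ->  20 a_5 = -4 a_4 - a_3 - 2 a_2 = -4  ->  a_5 = -1/5
Truncated series: y(x) = 2 + 2 x^2 - (4/3) x^3 + (1/3) x^4 - (1/5) x^5 + O(x^6).

a_0 = 2; a_1 = 0; a_2 = 2; a_3 = -4/3; a_4 = 1/3; a_5 = -1/5


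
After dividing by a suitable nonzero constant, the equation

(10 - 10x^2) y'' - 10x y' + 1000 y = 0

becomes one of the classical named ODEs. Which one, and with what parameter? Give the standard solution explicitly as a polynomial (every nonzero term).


All three coefficients share the factor 10; dividing through by 10 gives  (1 - x^2) y'' - x y' + 100 y = 0.
This matches the Chebyshev equation (1 - x^2) y'' - x y' + n^2 y = 0 (note the -x y' term, not -2x y') with n^2 = 100, so n = 10; the polynomial solution is T_10(x).
With y = sum_k a_k x^k, matching x^k gives (k+2)(k+1) a_{k+2} = (k^2 - n^2) a_k = (k - 10)(k + 10) a_k. The right side vanishes at k = 10, so the series with the parity of 10 terminates at degree 10.
Standard normalization: leading coefficient of T_n is 2^(n-1), so a_10 = 2^9 = 512. Work downward with a_k = (k+1)(k+2) a_{k+2} / ((k - 10)(k + 10)):
  a_8 = (9)(10)(512) / ((8 - 10)(8 + 10)) = 46080/(-36) = -1280
  a_6 = (7)(8)(-1280) / ((6 - 10)(6 + 10)) = -71680/(-64) = 1120
  a_4 = (5)(6)(1120) / ((4 - 10)(4 + 10)) = 33600/(-84) = -400
  a_2 = (3)(4)(-400) / ((2 - 10)(2 + 10)) = -4800/(-96) = 50
  a_0 = (1)(2)(50) / ((0 - 10)(0 + 10)) = 100/(-100) = -1
Hence T_10(x) = 512 x^10 - 1280 x^8 + 1120 x^6 - 400 x^4 + 50 x^2 - 1.

T_10(x); series = 512 x^10 - 1280 x^8 + 1120 x^6 - 400 x^4 + 50 x^2 - 1


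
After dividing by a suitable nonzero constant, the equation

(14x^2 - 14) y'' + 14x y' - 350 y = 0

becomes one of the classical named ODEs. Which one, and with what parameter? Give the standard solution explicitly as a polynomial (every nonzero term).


All three coefficients share the factor -14; dividing through by -14 gives  (1 - x^2) y'' - x y' + 25 y = 0.
This matches the Chebyshev equation (1 - x^2) y'' - x y' + n^2 y = 0 (note the -x y' term, not -2x y') with n^2 = 25, so n = 5; the polynomial solution is T_5(x).
With y = sum_k a_k x^k, matching x^k gives (k+2)(k+1) a_{k+2} = (k^2 - n^2) a_k = (k - 5)(k + 5) a_k. The right side vanishes at k = 5, so the series with the parity of 5 terminates at degree 5.
Standard normalization: leading coefficient of T_n is 2^(n-1), so a_5 = 2^4 = 16. Work downward with a_k = (k+1)(k+2) a_{k+2} / ((k - 5)(k + 5)):
  a_3 = (4)(5)(16) / ((3 - 5)(3 + 5)) = 320/(-16) = -20
  a_1 = (2)(3)(-20) / ((1 - 5)(1 + 5)) = -120/(-24) = 5
Hence T_5(x) = 16 x^5 - 20 x^3 + 5 x.

T_5(x); series = 16 x^5 - 20 x^3 + 5 x


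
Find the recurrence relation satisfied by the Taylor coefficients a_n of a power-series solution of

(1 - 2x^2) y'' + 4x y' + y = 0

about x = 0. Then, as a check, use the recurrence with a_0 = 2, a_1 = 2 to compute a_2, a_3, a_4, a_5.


Substitute y = sum_n a_n x^n.
(1 - 2 x^2) y'' contributes (n+2)(n+1) a_{n+2} - 2 n(n-1) a_n at x^n.
4 x y'(x) contributes 4 n a_n at x^n.
y(x) contributes 1 a_n at x^n.
Matching x^n: (n+2)(n+1) a_{n+2} + (-2 n(n-1) + 4 n + 1) a_n = 0.
Thus a_{n+2} = (2 n(n-1) - 4 n - 1) / ((n+1)(n+2)) * a_n.

Check with a_0 = 2, a_1 = 2 (apply the recurrence for n = 0, 1, 2, 3): a_0 = 2, a_1 = 2, a_2 = -1, a_3 = -5/3, a_4 = 5/12, a_5 = 1/12.

a_(n+2) = (2 n(n-1) - 4 n - 1) / ((n+1)(n+2)) * a_n; check: a_0 = 2, a_1 = 2, a_2 = -1, a_3 = -5/3, a_4 = 5/12, a_5 = 1/12


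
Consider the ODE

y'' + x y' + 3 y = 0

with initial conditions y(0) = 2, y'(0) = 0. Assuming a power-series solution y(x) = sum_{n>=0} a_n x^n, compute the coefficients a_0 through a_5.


Ansatz: y(x) = sum_{n>=0} a_n x^n, so y'(x) = sum_{n>=1} n a_n x^(n-1) and y''(x) = sum_{n>=2} n(n-1) a_n x^(n-2).
Substitute into P(x) y'' + Q(x) y' + R(x) y = 0 with P(x) = 1, Q(x) = x, R(x) = 3, and match powers of x.
Initial conditions: a_0 = 2, a_1 = 0.
Setting the coefficient of each power of x to zero and solving order by order (substituting the coefficients already found):
  x^0: 2 a_2 + 3 a_0 = 0  ->  2 a_2 = -3 a_0 = -6  ->  a_2 = -3
  x^1: 6 a_3 + 4 a_1 = 0  ->  6 a_3 = -4 a_1 = 0  ->  a_3 = 0
  x^2: 12 a_4 + 5 a_2 = 0  ->  12 a_4 = -5 a_2 = 15  ->  a_4 = 5/4
  x^3: 20 a_5 + 6 a_3 = 0  ->  20 a_5 = -6 a_3 = 0  ->  a_5 = 0
Truncated series: y(x) = 2 - 3 x^2 + (5/4) x^4 + O(x^6).

a_0 = 2; a_1 = 0; a_2 = -3; a_3 = 0; a_4 = 5/4; a_5 = 0


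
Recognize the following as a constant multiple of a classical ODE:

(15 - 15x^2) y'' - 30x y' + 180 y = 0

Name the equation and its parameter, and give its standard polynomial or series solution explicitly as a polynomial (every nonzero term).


All three coefficients share the factor 15; dividing through by 15 gives  (1 - x^2) y'' - 2x y' + 12 y = 0.
This matches the Legendre equation (1 - x^2) y'' - 2x y' + n(n+1) y = 0 (note the -2x y' term) with n(n+1) = 12, so n = 3; the polynomial solution is P_3(x).
With y = sum_k a_k x^k, matching x^k gives (k+2)(k+1) a_{k+2} = [k(k+1) - n(n+1)] a_k = (k - 3)(k + 4) a_k. The right side vanishes at k = 3, so the series with the parity of 3 terminates at degree 3.
Standard normalization (P_n(1) = 1): leading coefficient (2n)!/(2^n (n!)^2) = 720/(8*36) = 5/2, so a_3 = 5/2. Work downward with a_k = (k+1)(k+2) a_{k+2} / ((k - 3)(k + 4)):
  a_1 = (2)(3)(5/2) / ((1 - 3)(1 + 4)) = 15/(-10) = -3/2
Hence P_3(x) = 5 x^3/2 - 3 x/2.

P_3(x); series = 5 x^3/2 - 3 x/2


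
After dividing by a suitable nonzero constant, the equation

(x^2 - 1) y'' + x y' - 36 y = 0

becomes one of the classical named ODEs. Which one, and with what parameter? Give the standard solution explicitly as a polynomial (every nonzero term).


All three coefficients share the factor -1; dividing through by -1 gives  (1 - x^2) y'' - x y' + 36 y = 0.
This matches the Chebyshev equation (1 - x^2) y'' - x y' + n^2 y = 0 (note the -x y' term, not -2x y') with n^2 = 36, so n = 6; the polynomial solution is T_6(x).
With y = sum_k a_k x^k, matching x^k gives (k+2)(k+1) a_{k+2} = (k^2 - n^2) a_k = (k - 6)(k + 6) a_k. The right side vanishes at k = 6, so the series with the parity of 6 terminates at degree 6.
Standard normalization: leading coefficient of T_n is 2^(n-1), so a_6 = 2^5 = 32. Work downward with a_k = (k+1)(k+2) a_{k+2} / ((k - 6)(k + 6)):
  a_4 = (5)(6)(32) / ((4 - 6)(4 + 6)) = 960/(-20) = -48
  a_2 = (3)(4)(-48) / ((2 - 6)(2 + 6)) = -576/(-32) = 18
  a_0 = (1)(2)(18) / ((0 - 6)(0 + 6)) = 36/(-36) = -1
Hence T_6(x) = 32 x^6 - 48 x^4 + 18 x^2 - 1.

T_6(x); series = 32 x^6 - 48 x^4 + 18 x^2 - 1


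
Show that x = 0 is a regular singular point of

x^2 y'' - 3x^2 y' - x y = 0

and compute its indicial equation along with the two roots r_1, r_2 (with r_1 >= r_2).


Divide by x^2 to reach normal form y'' + P_1(x) y' + P_2(x) y = 0 with P_1(x) = -3 and P_2(x) = -1/x.
x = 0 is a singular point because the y-coefficient -1/x has a pole at x = 0.
It is a regular singular point because x P_1(x) = p(x) = -3x and x^2 P_2(x) = q(x) = -x are polynomials, hence analytic at x = 0.
p(0) = 0,  q(0) = 0.
Indicial equation: r(r-1) + p(0) r + q(0) = 0, i.e. r^2 + (p(0) - 1) r + q(0) = 0, i.e. r^2 - 1 r = 0.
Discriminant: (-1)^2 - 4(0) = 1, so r = (1 ± 1)/2.
Solving: r_1 = 1, r_2 = 0.

indicial: r^2 - 1 r = 0; roots r_1 = 1, r_2 = 0


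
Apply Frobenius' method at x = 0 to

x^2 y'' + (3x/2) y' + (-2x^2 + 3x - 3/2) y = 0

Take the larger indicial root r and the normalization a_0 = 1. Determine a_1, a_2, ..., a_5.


Write in Frobenius form y'' + (p(x)/x) y' + (q(x)/x^2) y = 0:
  p(x) = 3/2,  q(x) = -2x^2 + 3x - 3/2.
Indicial equation: r(r-1) + (3/2) r + (-3/2) = 0 -> roots r_1 = 1, r_2 = -3/2.
Take r = r_1 = 1. Let y(x) = x^r sum_{n>=0} a_n x^n with a_0 = 1.
Substitute y = x^r sum a_n x^n and match x^{r+n}. The recurrence is
  D(n) a_n + 3 a_{n-1} - 2 a_{n-2} = 0,  where D(n) = (r+n)(r+n-1) + (3/2)(r+n) + (-3/2).
  a_n = [-3 a_{n-1} + 2 a_{n-2}] / D(n).
Since the indicial polynomial factors as (r - r_1)(r - r_2), D(n) = (r_1 + n - r_1)(r_1 + n - r_2) = n(n + 5/2).
Evaluating step by step (a_0 = 1):
  n = 1: D(1) = 1(1 + 5/2) = 7/2; numerator = -3(1) = -3; a_1 = (-3)/(7/2) = -6/7
  n = 2: D(2) = 2(2 + 5/2) = 9; numerator = -3(-6/7) + 2(1) = 32/7; a_2 = (32/7)/(9) = 32/63
  n = 3: D(3) = 3(3 + 5/2) = 33/2; numerator = -3(32/63) + 2(-6/7) = -68/21; a_3 = (-68/21)/(33/2) = -136/693
  n = 4: D(4) = 4(4 + 5/2) = 26; numerator = -3(-136/693) + 2(32/63) = 1112/693; a_4 = (1112/693)/(26) = 556/9009
  n = 5: D(5) = 5(5 + 5/2) = 75/2; numerator = -3(556/9009) + 2(-136/693) = -5204/9009; a_5 = (-5204/9009)/(75/2) = -10408/675675

r = 1; a_0 = 1; a_1 = -6/7; a_2 = 32/63; a_3 = -136/693; a_4 = 556/9009; a_5 = -10408/675675
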